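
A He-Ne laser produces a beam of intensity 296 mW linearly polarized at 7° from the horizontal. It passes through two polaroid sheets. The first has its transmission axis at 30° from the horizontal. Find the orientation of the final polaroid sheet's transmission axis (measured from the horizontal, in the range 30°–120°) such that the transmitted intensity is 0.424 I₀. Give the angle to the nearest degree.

θ ≈ 75°

I₁ = I₀ cos²(30° − 7°) = I₀ cos²(23°) = 0.8473 I₀.
Need I₂/I₀ = 0.424, so cos²(θ − 30°) = 0.424 / 0.8473 = 0.5004.
θ − 30° = arccos(√0.5004) = 45.0°, giving θ ≈ 30 + 45.0 = 75.0°.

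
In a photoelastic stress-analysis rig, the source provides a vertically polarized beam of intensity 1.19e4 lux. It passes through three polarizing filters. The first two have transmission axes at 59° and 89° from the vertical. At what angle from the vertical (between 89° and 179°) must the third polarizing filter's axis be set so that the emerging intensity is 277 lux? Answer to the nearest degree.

θ ≈ 159°

I₁ = I₀ cos²(59° − 0°) = I₀ cos²(59°) = 0.2653 I₀.
I₂ = I₁ cos²(89° − 59°) = 0.2653 I₀ · cos²(30°) = 0.1989 I₀.
Target fraction: 277 / 1.19e4 lux = 0.02328 of I₀.
Need I₃/I₀ = 0.02328, so cos²(θ − 89°) = 0.02328 / 0.1989 = 0.117.
θ − 89° = arccos(√0.117) = 70.0°, giving θ ≈ 89 + 70.0 = 159.0°.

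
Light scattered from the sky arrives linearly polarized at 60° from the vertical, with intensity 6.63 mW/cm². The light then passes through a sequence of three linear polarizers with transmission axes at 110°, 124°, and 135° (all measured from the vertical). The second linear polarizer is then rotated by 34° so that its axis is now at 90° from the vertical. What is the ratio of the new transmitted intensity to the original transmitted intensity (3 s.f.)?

I_new/I_old ≈ 0.487

Before rotation:
I₁ = I₀ cos²(110° − 60°) = I₀ cos²(50°) = 0.4132 I₀.
I₂ = I₁ cos²(124° − 110°) = 0.4132 I₀ · cos²(14°) = 0.389 I₀.
I₃ = I₂ cos²(135° − 124°) = 0.389 I₀ · cos²(11°) = 0.3748 I₀.
After rotation:
I₁ = I₀ cos²(110° − 60°) = I₀ cos²(50°) = 0.4132 I₀.
I₂ = I₁ cos²(90° − 110°) = 0.4132 I₀ · cos²(20°) = 0.3648 I₀.
I₃ = I₂ cos²(135° − 90°) = 0.3648 I₀ · cos²(45°) = 0.1824 I₀.
Ratio = 0.1824 / 0.3748 = 0.4867.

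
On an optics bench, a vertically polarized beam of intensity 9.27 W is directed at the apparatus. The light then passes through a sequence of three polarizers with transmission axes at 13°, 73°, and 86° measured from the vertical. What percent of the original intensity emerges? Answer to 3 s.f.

I₁ = 9.27 W · cos²(13°) = 8.801 W.
I₂ = I₁ · cos²(60°) = 8.801 · 0.25 = 2.2 W.
I₃ = I₂ · cos²(13°) = 2.2 · 0.9494 = 2.089 W.
That is 22.53% of the incident intensity.

≈ 22.5%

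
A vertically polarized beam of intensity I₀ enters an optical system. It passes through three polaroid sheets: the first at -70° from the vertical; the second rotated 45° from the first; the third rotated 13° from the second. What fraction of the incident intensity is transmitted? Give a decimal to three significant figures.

I₁ = I₀ cos²(-70° − 0°) = I₀ cos²(70°) = 0.117 I₀.
I₂ = I₁ cos²(45°) = 0.117 · 0.5 I₀ = 0.05849 I₀.
I₃ = I₂ cos²(13°) = 0.05849 · 0.9494 I₀ = 0.05553 I₀.
Transmitted fraction = 0.05553.

≈ 0.0555 I₀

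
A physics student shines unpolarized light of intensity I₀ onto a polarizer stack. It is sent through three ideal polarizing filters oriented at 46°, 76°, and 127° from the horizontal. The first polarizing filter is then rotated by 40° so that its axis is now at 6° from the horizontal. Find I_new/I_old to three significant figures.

I_new/I_old ≈ 0.156

Before rotation:
Unpolarized light through the first polarizer → I₁ = ½ I₀, now polarized at 46°.
I₂ = I₁ cos²(76° − 46°) = 0.5 I₀ · cos²(30°) = 0.375 I₀.
I₃ = I₂ cos²(127° − 76°) = 0.375 I₀ · cos²(51°) = 0.1485 I₀.
After rotation:
Unpolarized light through the first polarizer → I₁ = ½ I₀, now polarized at 6°.
I₂ = I₁ cos²(76° − 6°) = 0.5 I₀ · cos²(70°) = 0.05849 I₀.
I₃ = I₂ cos²(127° − 76°) = 0.05849 I₀ · cos²(51°) = 0.02316 I₀.
Ratio = 0.02316 / 0.1485 = 0.156.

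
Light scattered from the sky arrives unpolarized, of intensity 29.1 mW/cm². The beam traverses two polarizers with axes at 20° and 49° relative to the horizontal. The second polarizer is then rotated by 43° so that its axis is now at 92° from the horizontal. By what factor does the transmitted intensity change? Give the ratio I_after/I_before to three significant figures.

Before rotation:
Unpolarized light through the first polarizer → I₁ = ½ I₀, now polarized at 20°.
I₂ = I₁ cos²(49° − 20°) = 0.5 I₀ · cos²(29°) = 0.3825 I₀.
After rotation:
Unpolarized light through the first polarizer → I₁ = ½ I₀, now polarized at 20°.
I₂ = I₁ cos²(92° − 20°) = 0.5 I₀ · cos²(72°) = 0.04775 I₀.
Ratio = 0.04775 / 0.3825 = 0.1248.

I_new/I_old ≈ 0.125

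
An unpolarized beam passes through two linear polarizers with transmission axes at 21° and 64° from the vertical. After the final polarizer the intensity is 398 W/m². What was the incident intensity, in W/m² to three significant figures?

I₀ ≈ 1490 W/m²

Unpolarized light through the first polarizer → I₁ = ½ I₀, now polarized at 21°.
I₂ = I₁ cos²(64° − 21°) = 0.5 I₀ · cos²(43°) = 0.2674 I₀.
So 398 W/m² = 0.2674 I₀, giving I₀ = 398/0.2674 = 1488 W/m².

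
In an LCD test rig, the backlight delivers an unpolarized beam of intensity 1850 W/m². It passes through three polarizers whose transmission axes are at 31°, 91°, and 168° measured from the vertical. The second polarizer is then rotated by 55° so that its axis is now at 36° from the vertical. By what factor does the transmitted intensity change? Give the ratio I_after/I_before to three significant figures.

I_new/I_old ≈ 35.1

Before rotation:
Unpolarized light through the first polarizer → I₁ = ½ I₀, now polarized at 31°.
I₂ = I₁ cos²(91° − 31°) = 0.5 I₀ · cos²(60°) = 0.125 I₀.
I₃ = I₂ cos²(168° − 91°) = 0.125 I₀ · cos²(77°) = 0.006325 I₀.
After rotation:
Unpolarized light through the first polarizer → I₁ = ½ I₀, now polarized at 31°.
I₂ = I₁ cos²(36° − 31°) = 0.5 I₀ · cos²(5°) = 0.4962 I₀.
Angle between axes 2 and 3: 48°. I₃ = 0.4962 I₀ · cos²(48°) = 0.2222 I₀.
Ratio = 0.2222 / 0.006325 = 35.12.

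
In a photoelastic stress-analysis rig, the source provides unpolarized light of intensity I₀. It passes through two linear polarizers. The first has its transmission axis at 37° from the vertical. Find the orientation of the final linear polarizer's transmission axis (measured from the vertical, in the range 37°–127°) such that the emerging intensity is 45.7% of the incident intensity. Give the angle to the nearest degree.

Unpolarized light through the first polarizer → I₁ = ½ I₀, now polarized at 37°.
Need I₂/I₀ = 0.457, so cos²(θ − 37°) = 0.457 / 0.5 = 0.914.
θ − 37° = arccos(√0.914) = 17.1°, giving θ ≈ 37 + 17.1 = 54.1°.

θ ≈ 54°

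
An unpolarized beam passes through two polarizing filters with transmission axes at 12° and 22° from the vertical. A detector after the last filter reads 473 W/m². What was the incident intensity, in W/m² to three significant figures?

Unpolarized light through the first polarizer → I₁ = ½ I₀, now polarized at 12°.
I₂ = I₁ cos²(22° − 12°) = 0.5 I₀ · cos²(10°) = 0.4849 I₀.
So 473 W/m² = 0.4849 I₀, giving I₀ = 473/0.4849 = 975.4 W/m².

I₀ ≈ 975 W/m²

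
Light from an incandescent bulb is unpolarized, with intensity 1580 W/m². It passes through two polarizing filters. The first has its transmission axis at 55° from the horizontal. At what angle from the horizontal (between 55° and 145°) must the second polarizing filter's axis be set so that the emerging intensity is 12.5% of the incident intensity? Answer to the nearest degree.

Unpolarized light through the first polarizer → I₁ = ½ I₀, now polarized at 55°.
Need I₂/I₀ = 0.125, so cos²(θ − 55°) = 0.125 / 0.5 = 0.25.
θ − 55° = arccos(√0.25) = 60.0°, giving θ ≈ 55 + 60.0 = 115.0°.

θ ≈ 115°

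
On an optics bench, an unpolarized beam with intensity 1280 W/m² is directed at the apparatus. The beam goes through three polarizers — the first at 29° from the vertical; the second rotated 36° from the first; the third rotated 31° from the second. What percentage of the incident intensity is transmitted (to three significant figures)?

≈ 24.0%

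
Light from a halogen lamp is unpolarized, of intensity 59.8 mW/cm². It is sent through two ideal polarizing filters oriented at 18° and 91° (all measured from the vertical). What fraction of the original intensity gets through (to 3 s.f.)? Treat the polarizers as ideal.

I/I₀ ≈ 0.0427

Unpolarized light through the first polarizer → I₁ = 59.8 mW/cm²/2 = 29.9 mW/cm², polarized at 18°.
I₂ = I₁ · cos²(73°) = 29.9 · 0.08548 = 2.556 mW/cm².
Transmitted fraction = 0.04274.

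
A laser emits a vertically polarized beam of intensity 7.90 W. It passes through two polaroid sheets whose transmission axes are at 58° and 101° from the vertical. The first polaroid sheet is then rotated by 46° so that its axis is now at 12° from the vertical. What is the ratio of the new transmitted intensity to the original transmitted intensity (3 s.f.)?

Before rotation:
I₁ = I₀ cos²(58° − 0°) = I₀ cos²(58°) = 0.2808 I₀.
I₂ = I₁ cos²(101° − 58°) = 0.2808 I₀ · cos²(43°) = 0.1502 I₀.
After rotation:
I₁ = I₀ cos²(12° − 0°) = I₀ cos²(12°) = 0.9568 I₀.
I₂ = I₁ cos²(101° − 12°) = 0.9568 I₀ · cos²(89°) = 0.0002914 I₀.
Ratio = 0.0002914 / 0.1502 = 0.00194.

I_new/I_old ≈ 0.00194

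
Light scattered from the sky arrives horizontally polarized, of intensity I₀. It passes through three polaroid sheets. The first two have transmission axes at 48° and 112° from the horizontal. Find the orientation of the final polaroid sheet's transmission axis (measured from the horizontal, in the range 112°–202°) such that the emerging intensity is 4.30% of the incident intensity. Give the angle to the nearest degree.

I₁ = I₀ cos²(48° − 0°) = I₀ cos²(48°) = 0.4477 I₀.
I₂ = I₁ cos²(112° − 48°) = 0.4477 I₀ · cos²(64°) = 0.08604 I₀.
Need I₃/I₀ = 0.043, so cos²(θ − 112°) = 0.043 / 0.08604 = 0.4998.
θ − 112° = arccos(√0.4998) = 45.0°, giving θ ≈ 112 + 45.0 = 157.0°.

θ ≈ 157°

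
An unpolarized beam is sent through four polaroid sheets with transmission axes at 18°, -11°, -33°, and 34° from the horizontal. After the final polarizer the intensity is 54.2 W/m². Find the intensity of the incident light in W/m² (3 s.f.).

Unpolarized light through the first polarizer → I₁ = ½ I₀, now polarized at 18°.
I₂ = I₁ cos²(-11° − 18°) = 0.5 I₀ · cos²(29°) = 0.3825 I₀.
I₃ = I₂ cos²(-33° + 11°) = 0.3825 I₀ · cos²(22°) = 0.3288 I₀.
I₄ = I₃ cos²(34° + 33°) = 0.3288 I₀ · cos²(67°) = 0.0502 I₀.
So 54.2 W/m² = 0.0502 I₀, giving I₀ = 54.2/0.0502 = 1080 W/m².

I₀ ≈ 1080 W/m²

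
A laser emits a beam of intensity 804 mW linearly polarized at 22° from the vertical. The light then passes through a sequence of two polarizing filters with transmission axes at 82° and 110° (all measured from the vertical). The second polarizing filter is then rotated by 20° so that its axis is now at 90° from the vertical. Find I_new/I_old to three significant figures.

Before rotation:
By Malus's law, I₁ = I₀ cos²(82° − 22°) = I₀ cos²(60°) = 0.25 I₀.
I₂ = I₁ cos²(110° − 82°) = 0.25 I₀ · cos²(28°) = 0.1949 I₀.
After rotation:
I₁ = I₀ cos²(82° − 22°) = I₀ cos²(60°) = 0.25 I₀.
I₂ = I₁ cos²(90° − 82°) = 0.25 I₀ · cos²(8°) = 0.2452 I₀.
Ratio = 0.2452 / 0.1949 = 1.258.

I_new/I_old ≈ 1.26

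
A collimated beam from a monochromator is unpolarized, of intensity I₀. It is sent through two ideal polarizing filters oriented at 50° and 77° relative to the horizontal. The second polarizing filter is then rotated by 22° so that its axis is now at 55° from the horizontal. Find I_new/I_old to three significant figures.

I_new/I_old ≈ 1.25

Before rotation:
Unpolarized light through the first polarizer → I₁ = ½ I₀, now polarized at 50°.
I₂ = I₁ cos²(77° − 50°) = 0.5 I₀ · cos²(27°) = 0.3969 I₀.
After rotation:
Unpolarized light through the first polarizer → I₁ = ½ I₀, now polarized at 50°.
I₂ = I₁ cos²(55° − 50°) = 0.5 I₀ · cos²(5°) = 0.4962 I₀.
Ratio = 0.4962 / 0.3969 = 1.25.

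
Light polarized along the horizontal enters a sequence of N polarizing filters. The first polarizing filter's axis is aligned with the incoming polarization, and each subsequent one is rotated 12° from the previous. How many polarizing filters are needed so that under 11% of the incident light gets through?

N = 51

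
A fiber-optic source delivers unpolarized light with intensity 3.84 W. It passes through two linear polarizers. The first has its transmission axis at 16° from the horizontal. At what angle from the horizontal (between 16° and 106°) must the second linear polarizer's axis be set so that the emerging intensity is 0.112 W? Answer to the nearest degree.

Unpolarized light through the first polarizer → I₁ = ½ I₀, now polarized at 16°.
Target fraction: 0.112 / 3.84 W = 0.02917 of I₀.
Need I₂/I₀ = 0.02917, so cos²(θ − 16°) = 0.02917 / 0.5 = 0.05833.
θ − 16° = arccos(√0.05833) = 76.0°, giving θ ≈ 16 + 76.0 = 92.0°.

θ ≈ 92°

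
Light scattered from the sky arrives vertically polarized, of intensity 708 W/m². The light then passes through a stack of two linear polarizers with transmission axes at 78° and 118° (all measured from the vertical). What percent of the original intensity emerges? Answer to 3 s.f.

≈ 2.54%

I₁ = 708 W/m² · cos²(78°) = 30.6 W/m².
I₂ = I₁ · cos²(40°) = 30.6 · 0.5868 = 17.96 W/m².
That is 2.537% of the incident intensity.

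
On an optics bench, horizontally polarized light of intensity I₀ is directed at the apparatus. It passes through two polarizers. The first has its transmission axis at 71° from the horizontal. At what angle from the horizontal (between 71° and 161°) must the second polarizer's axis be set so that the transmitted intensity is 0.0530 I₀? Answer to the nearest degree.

θ ≈ 116°

By Malus's law, I₁ = I₀ cos²(71° − 0°) = I₀ cos²(71°) = 0.106 I₀.
Need I₂/I₀ = 0.053, so cos²(θ − 71°) = 0.053 / 0.106 = 0.5.
θ − 71° = arccos(√0.5) = 45.0°, giving θ ≈ 71 + 45.0 = 116.0°.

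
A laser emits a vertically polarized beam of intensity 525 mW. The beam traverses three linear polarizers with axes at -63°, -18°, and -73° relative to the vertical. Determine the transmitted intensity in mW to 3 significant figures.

I ≈ 17.8 mW

I₁ = 525 mW · cos²(63°) = 108.2 mW.
I₂ = I₁ · cos²(45°) = 108.2 · 0.5 = 54.1 mW.
I₃ = I₂ · cos²(55°) = 54.1 · 0.329 = 17.8 mW.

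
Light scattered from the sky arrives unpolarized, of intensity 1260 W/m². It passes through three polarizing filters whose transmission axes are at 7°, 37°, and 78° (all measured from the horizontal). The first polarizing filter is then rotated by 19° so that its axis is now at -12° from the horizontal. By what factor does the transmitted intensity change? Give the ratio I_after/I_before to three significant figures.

I_new/I_old ≈ 0.574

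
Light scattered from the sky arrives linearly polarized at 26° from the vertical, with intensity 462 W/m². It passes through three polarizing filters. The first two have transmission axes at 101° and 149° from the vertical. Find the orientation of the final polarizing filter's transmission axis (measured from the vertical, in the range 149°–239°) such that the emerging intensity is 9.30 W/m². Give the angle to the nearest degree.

I₁ = I₀ cos²(101° − 26°) = I₀ cos²(75°) = 0.06699 I₀.
I₂ = I₁ cos²(149° − 101°) = 0.06699 I₀ · cos²(48°) = 0.02999 I₀.
Target fraction: 9.30 / 462 W/m² = 0.02013 of I₀.
Need I₃/I₀ = 0.02013, so cos²(θ − 149°) = 0.02013 / 0.02999 = 0.6712.
θ − 149° = arccos(√0.6712) = 35.0°, giving θ ≈ 149 + 35.0 = 184.0°.

θ ≈ 184°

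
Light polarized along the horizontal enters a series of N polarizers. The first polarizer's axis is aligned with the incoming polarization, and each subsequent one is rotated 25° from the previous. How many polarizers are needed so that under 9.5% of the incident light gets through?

First polarizer is aligned with the polarization: full transmission.
Each further stage multiplies by cos²(25°) = 0.8214.
After N polarizers: T = 0.8214^(N−1). Require T < 0.095 ⇒ N−1 > ln(0.095)/ln(0.8214) = 11.96, so N−1 ≥ 12 and N = 13.
Check: N=13 gives T = 0.09432 < 0.095; N=12 gives T = 0.1148.

N = 13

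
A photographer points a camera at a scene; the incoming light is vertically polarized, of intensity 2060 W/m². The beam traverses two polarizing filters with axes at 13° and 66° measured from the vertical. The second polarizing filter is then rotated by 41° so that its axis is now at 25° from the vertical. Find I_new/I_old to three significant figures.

I_new/I_old ≈ 2.64

Before rotation:
By Malus's law, I₁ = I₀ cos²(13° − 0°) = I₀ cos²(13°) = 0.9494 I₀.
I₂ = I₁ cos²(66° − 13°) = 0.9494 I₀ · cos²(53°) = 0.3439 I₀.
After rotation:
I₁ = I₀ cos²(13° − 0°) = I₀ cos²(13°) = 0.9494 I₀.
I₂ = I₁ cos²(25° − 13°) = 0.9494 I₀ · cos²(12°) = 0.9084 I₀.
Ratio = 0.9084 / 0.3439 = 2.642.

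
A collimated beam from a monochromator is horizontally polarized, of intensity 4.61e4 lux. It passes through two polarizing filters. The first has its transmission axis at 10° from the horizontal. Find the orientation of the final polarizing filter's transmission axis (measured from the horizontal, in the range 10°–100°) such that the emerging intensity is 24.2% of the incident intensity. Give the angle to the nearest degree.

θ ≈ 70°

I₁ = I₀ cos²(10° − 0°) = I₀ cos²(10°) = 0.9698 I₀.
Need I₂/I₀ = 0.242, so cos²(θ − 10°) = 0.242 / 0.9698 = 0.2495.
θ − 10° = arccos(√0.2495) = 60.0°, giving θ ≈ 10 + 60.0 = 70.0°.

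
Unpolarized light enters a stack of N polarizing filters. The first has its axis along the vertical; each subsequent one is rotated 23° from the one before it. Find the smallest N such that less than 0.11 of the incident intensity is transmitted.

N = 11

First polarizer halves the unpolarized light: factor 1/2.
Each further stage multiplies by cos²(23°) = 0.8473.
After N polarizers: T = 0.5·0.8473^(N−1). Require T < 0.11 ⇒ N−1 > ln(0.11/0.5)/ln(0.8473) = 9.14, so N−1 ≥ 10 and N = 11.
Check: N=11 gives T = 0.09539 < 0.11; N=10 gives T = 0.1126.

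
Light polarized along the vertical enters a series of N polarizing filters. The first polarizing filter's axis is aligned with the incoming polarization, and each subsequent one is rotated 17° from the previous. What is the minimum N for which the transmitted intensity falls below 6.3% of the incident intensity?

First polarizer is aligned with the polarization: full transmission.
Each further stage multiplies by cos²(17°) = 0.9145.
After N polarizers: T = 0.9145^(N−1). Require T < 0.063 ⇒ N−1 > ln(0.063)/ln(0.9145) = 30.94, so N−1 ≥ 31 and N = 32.
Check: N=32 gives T = 0.06266 < 0.063; N=31 gives T = 0.06851.

N = 32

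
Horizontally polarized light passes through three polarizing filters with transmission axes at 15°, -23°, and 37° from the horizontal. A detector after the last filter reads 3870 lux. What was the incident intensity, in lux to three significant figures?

I₀ ≈ 2.67e4 lux

By Malus's law, I₁ = I₀ cos²(15° − 0°) = I₀ cos²(15°) = 0.933 I₀.
I₂ = I₁ cos²(-23° − 15°) = 0.933 I₀ · cos²(38°) = 0.5794 I₀.
I₃ = I₂ cos²(37° + 23°) = 0.5794 I₀ · cos²(60°) = 0.1448 I₀.
So 3870 lux = 0.1448 I₀, giving I₀ = 3870/0.1448 = 2.672e+04 lux.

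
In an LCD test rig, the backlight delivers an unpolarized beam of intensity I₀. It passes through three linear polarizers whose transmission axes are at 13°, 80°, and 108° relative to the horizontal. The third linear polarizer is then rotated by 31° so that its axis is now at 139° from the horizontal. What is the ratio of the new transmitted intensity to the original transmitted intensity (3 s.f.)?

I_new/I_old ≈ 0.340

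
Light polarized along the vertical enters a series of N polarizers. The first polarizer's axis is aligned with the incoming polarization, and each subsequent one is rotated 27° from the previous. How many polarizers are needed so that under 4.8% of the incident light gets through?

First polarizer is aligned with the polarization: full transmission.
Each further stage multiplies by cos²(27°) = 0.7939.
After N polarizers: T = 0.7939^(N−1). Require T < 0.048 ⇒ N−1 > ln(0.048)/ln(0.7939) = 13.16, so N−1 ≥ 14 and N = 15.
Check: N=15 gives T = 0.03951 < 0.048; N=14 gives T = 0.04976.

N = 15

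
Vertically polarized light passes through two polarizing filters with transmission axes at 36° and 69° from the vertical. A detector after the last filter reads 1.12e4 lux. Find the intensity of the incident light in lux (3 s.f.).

I₁ = I₀ cos²(36° − 0°) = I₀ cos²(36°) = 0.6545 I₀.
I₂ = I₁ cos²(69° − 36°) = 0.6545 I₀ · cos²(33°) = 0.4604 I₀.
So 1.12e4 lux = 0.4604 I₀, giving I₀ = 1.12e4/0.4604 = 2.433e+04 lux.

I₀ ≈ 2.43e4 lux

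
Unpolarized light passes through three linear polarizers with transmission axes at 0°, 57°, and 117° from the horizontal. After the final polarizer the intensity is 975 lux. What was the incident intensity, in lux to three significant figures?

Unpolarized light through the first polarizer → I₁ = ½ I₀, now polarized at 0°.
I₂ = I₁ cos²(57° − 0°) = 0.5 I₀ · cos²(57°) = 0.1483 I₀.
I₃ = I₂ cos²(117° − 57°) = 0.1483 I₀ · cos²(60°) = 0.03708 I₀.
So 975 lux = 0.03708 I₀, giving I₀ = 975/0.03708 = 2.63e+04 lux.

I₀ ≈ 2.63e4 lux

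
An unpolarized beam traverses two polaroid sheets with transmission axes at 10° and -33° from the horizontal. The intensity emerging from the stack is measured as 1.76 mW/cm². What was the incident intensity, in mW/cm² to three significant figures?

I₀ ≈ 6.58 mW/cm²

Unpolarized light through the first polarizer → I₁ = ½ I₀, now polarized at 10°.
I₂ = I₁ cos²(-33° − 10°) = 0.5 I₀ · cos²(43°) = 0.2674 I₀.
So 1.76 mW/cm² = 0.2674 I₀, giving I₀ = 1.76/0.2674 = 6.581 mW/cm².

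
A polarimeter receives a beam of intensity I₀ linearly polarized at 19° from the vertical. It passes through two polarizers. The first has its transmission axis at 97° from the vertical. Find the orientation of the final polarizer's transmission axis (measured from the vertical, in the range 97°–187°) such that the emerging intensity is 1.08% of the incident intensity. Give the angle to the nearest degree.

I₁ = I₀ cos²(97° − 19°) = I₀ cos²(78°) = 0.04323 I₀.
Need I₂/I₀ = 0.0108, so cos²(θ − 97°) = 0.0108 / 0.04323 = 0.2498.
θ − 97° = arccos(√0.2498) = 60.0°, giving θ ≈ 97 + 60.0 = 157.0°.

θ ≈ 157°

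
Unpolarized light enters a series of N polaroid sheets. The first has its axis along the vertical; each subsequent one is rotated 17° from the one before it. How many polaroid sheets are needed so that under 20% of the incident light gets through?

First polarizer halves the unpolarized light: factor 1/2.
Each further stage multiplies by cos²(17°) = 0.9145.
After N polarizers: T = 0.5·0.9145^(N−1). Require T < 0.20 ⇒ N−1 > ln(0.20/0.5)/ln(0.9145) = 10.25, so N−1 ≥ 11 and N = 12.
Check: N=12 gives T = 0.1871 < 0.20; N=11 gives T = 0.2046.

N = 12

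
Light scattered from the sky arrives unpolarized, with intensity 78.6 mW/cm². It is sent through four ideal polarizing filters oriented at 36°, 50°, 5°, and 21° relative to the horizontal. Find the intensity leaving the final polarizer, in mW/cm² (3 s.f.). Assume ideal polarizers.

Unpolarized light through the first polarizer → I₁ = 78.6 mW/cm²/2 = 39.3 mW/cm², polarized at 36°.
I₂ = I₁ · cos²(14°) = 39.3 · 0.9415 = 37 mW/cm².
I₃ = I₂ · cos²(45°) = 37 · 0.5 = 18.5 mW/cm².
I₄ = I₃ · cos²(16°) = 18.5 · 0.924 = 17.09 mW/cm².

I ≈ 17.1 mW/cm²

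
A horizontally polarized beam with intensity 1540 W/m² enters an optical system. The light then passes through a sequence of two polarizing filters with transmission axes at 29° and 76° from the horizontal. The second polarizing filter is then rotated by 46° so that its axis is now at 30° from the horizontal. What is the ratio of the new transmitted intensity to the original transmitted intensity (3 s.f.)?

Before rotation:
I₁ = I₀ cos²(29° − 0°) = I₀ cos²(29°) = 0.765 I₀.
I₂ = I₁ cos²(76° − 29°) = 0.765 I₀ · cos²(47°) = 0.3558 I₀.
After rotation:
I₁ = I₀ cos²(29° − 0°) = I₀ cos²(29°) = 0.765 I₀.
I₂ = I₁ cos²(30° − 29°) = 0.765 I₀ · cos²(1°) = 0.7647 I₀.
Ratio = 0.7647 / 0.3558 = 2.149.

I_new/I_old ≈ 2.15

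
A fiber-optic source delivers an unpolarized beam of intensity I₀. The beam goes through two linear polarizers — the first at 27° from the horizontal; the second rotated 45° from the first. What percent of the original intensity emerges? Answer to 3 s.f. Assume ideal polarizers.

Unpolarized light through the first polarizer → I₁ = ½ I₀, now polarized at 27°.
I₂ = I₁ cos²(45°) = 0.5 · 0.5 I₀ = 0.25 I₀.
That is 25% of the incident intensity.

≈ 25.0%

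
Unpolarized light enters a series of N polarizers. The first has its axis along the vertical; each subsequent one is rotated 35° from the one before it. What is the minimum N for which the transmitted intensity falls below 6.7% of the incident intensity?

N = 7

First polarizer halves the unpolarized light: factor 1/2.
Each further stage multiplies by cos²(35°) = 0.671.
After N polarizers: T = 0.5·0.671^(N−1). Require T < 0.067 ⇒ N−1 > ln(0.067/0.5)/ln(0.671) = 5.04, so N−1 ≥ 6 and N = 7.
Check: N=7 gives T = 0.04564 < 0.067; N=6 gives T = 0.06802.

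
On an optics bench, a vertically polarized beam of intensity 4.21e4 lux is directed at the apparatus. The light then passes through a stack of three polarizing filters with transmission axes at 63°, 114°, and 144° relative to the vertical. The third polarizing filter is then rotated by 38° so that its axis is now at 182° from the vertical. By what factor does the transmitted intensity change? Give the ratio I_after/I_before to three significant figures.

I_new/I_old ≈ 0.187

Before rotation:
I₁ = I₀ cos²(63° − 0°) = I₀ cos²(63°) = 0.2061 I₀.
I₂ = I₁ cos²(114° − 63°) = 0.2061 I₀ · cos²(51°) = 0.08163 I₀.
I₃ = I₂ cos²(144° − 114°) = 0.08163 I₀ · cos²(30°) = 0.06122 I₀.
After rotation:
I₁ = I₀ cos²(63° − 0°) = I₀ cos²(63°) = 0.2061 I₀.
I₂ = I₁ cos²(114° − 63°) = 0.2061 I₀ · cos²(51°) = 0.08163 I₀.
I₃ = I₂ cos²(182° − 114°) = 0.08163 I₀ · cos²(68°) = 0.01145 I₀.
Ratio = 0.01145 / 0.06122 = 0.1871.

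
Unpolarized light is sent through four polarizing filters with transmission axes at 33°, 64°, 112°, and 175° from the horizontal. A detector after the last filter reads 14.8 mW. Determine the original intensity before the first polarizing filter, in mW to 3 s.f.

I₀ ≈ 437 mW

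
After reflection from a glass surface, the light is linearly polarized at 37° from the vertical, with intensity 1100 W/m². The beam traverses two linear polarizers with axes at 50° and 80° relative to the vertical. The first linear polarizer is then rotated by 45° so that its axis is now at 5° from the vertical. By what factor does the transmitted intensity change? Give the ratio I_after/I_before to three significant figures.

I_new/I_old ≈ 0.0677

Before rotation:
I₁ = I₀ cos²(50° − 37°) = I₀ cos²(13°) = 0.9494 I₀.
I₂ = I₁ cos²(80° − 50°) = 0.9494 I₀ · cos²(30°) = 0.712 I₀.
After rotation:
I₁ = I₀ cos²(5° − 37°) = I₀ cos²(32°) = 0.7192 I₀.
I₂ = I₁ cos²(80° − 5°) = 0.7192 I₀ · cos²(75°) = 0.04818 I₀.
Ratio = 0.04818 / 0.712 = 0.06766.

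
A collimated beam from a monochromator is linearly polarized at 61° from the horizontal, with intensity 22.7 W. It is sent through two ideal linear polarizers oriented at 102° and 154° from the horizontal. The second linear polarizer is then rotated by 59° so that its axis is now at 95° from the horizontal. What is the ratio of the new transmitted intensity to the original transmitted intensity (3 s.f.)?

Before rotation:
I₁ = I₀ cos²(102° − 61°) = I₀ cos²(41°) = 0.5696 I₀.
I₂ = I₁ cos²(154° − 102°) = 0.5696 I₀ · cos²(52°) = 0.2159 I₀.
After rotation:
I₁ = I₀ cos²(102° − 61°) = I₀ cos²(41°) = 0.5696 I₀.
I₂ = I₁ cos²(95° − 102°) = 0.5696 I₀ · cos²(7°) = 0.5611 I₀.
Ratio = 0.5611 / 0.2159 = 2.599.

I_new/I_old ≈ 2.60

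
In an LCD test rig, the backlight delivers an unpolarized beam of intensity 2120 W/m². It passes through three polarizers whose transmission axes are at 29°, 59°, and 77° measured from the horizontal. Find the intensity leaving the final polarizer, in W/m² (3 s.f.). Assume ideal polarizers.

Unpolarized light through the first polarizer → I₁ = 2120 W/m²/2 = 1060 W/m², polarized at 29°.
I₂ = I₁ · cos²(30°) = 1060 · 0.75 = 795 W/m².
I₃ = I₂ · cos²(18°) = 795 · 0.9045 = 719.1 W/m².

I ≈ 719 W/m²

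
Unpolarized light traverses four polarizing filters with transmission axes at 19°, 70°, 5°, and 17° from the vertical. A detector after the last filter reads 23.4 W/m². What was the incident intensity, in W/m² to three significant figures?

I₀ ≈ 692 W/m²

Unpolarized light through the first polarizer → I₁ = ½ I₀, now polarized at 19°.
I₂ = I₁ cos²(70° − 19°) = 0.5 I₀ · cos²(51°) = 0.198 I₀.
I₃ = I₂ cos²(5° − 70°) = 0.198 I₀ · cos²(65°) = 0.03537 I₀.
I₄ = I₃ cos²(17° − 5°) = 0.03537 I₀ · cos²(12°) = 0.03384 I₀.
So 23.4 W/m² = 0.03384 I₀, giving I₀ = 23.4/0.03384 = 691.5 W/m².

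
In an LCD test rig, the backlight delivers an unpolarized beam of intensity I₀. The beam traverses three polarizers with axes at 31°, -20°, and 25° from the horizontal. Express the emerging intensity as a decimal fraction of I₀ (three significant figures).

≈ 0.0990 I₀

Unpolarized light through the first polarizer → I₁ = ½ I₀, now polarized at 31°.
I₂ = I₁ cos²(-20° − 31°) = 0.5 I₀ · cos²(51°) = 0.198 I₀.
I₃ = I₂ cos²(25° + 20°) = 0.198 I₀ · cos²(45°) = 0.09901 I₀.
Transmitted fraction = 0.09901.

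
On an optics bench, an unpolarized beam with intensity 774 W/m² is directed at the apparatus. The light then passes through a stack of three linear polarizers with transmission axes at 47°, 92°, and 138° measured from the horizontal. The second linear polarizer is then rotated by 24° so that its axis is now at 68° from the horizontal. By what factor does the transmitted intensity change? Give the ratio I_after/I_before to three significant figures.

I_new/I_old ≈ 0.423

Before rotation:
Unpolarized light through the first polarizer → I₁ = ½ I₀, now polarized at 47°.
I₂ = I₁ cos²(92° − 47°) = 0.5 I₀ · cos²(45°) = 0.25 I₀.
I₃ = I₂ cos²(138° − 92°) = 0.25 I₀ · cos²(46°) = 0.1206 I₀.
After rotation:
Unpolarized light through the first polarizer → I₁ = ½ I₀, now polarized at 47°.
I₂ = I₁ cos²(68° − 47°) = 0.5 I₀ · cos²(21°) = 0.4358 I₀.
I₃ = I₂ cos²(138° − 68°) = 0.4358 I₀ · cos²(70°) = 0.05098 I₀.
Ratio = 0.05098 / 0.1206 = 0.4226.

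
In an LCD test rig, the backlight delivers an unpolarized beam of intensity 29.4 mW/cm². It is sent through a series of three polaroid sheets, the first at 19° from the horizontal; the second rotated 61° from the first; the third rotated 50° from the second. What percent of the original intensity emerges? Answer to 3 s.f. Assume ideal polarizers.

≈ 4.86%

Unpolarized light through the first polarizer → I₁ = 29.4 mW/cm²/2 = 14.7 mW/cm², polarized at 19°.
I₂ = I₁ · cos²(61°) = 14.7 · 0.235 = 3.455 mW/cm².
I₃ = I₂ · cos²(50°) = 3.455 · 0.4132 = 1.428 mW/cm².
That is 4.856% of the incident intensity.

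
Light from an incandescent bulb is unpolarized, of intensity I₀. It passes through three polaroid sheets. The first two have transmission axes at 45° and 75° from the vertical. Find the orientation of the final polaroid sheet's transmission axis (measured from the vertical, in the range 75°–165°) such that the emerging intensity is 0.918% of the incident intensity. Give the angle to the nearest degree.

θ ≈ 156°

Unpolarized light through the first polarizer → I₁ = ½ I₀, now polarized at 45°.
I₂ = I₁ cos²(75° − 45°) = 0.5 I₀ · cos²(30°) = 0.375 I₀.
Need I₃/I₀ = 0.00918, so cos²(θ − 75°) = 0.00918 / 0.375 = 0.02448.
θ − 75° = arccos(√0.02448) = 81.0°, giving θ ≈ 75 + 81.0 = 156.0°.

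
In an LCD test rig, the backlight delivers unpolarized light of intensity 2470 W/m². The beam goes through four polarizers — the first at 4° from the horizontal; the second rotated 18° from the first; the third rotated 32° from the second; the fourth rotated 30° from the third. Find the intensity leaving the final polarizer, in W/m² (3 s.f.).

I ≈ 603 W/m²

Unpolarized light through the first polarizer → I₁ = 2470 W/m²/2 = 1235 W/m², polarized at 4°.
I₂ = I₁ · cos²(18°) = 1235 · 0.9045 = 1117 W/m².
I₃ = I₂ · cos²(32°) = 1117 · 0.7192 = 803.4 W/m².
I₄ = I₃ · cos²(30°) = 803.4 · 0.75 = 602.5 W/m².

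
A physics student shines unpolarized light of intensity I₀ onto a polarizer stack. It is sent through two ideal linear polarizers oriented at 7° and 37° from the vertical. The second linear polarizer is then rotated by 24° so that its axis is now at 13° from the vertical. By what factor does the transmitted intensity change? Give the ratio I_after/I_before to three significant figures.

I_new/I_old ≈ 1.32

Before rotation:
Unpolarized light through the first polarizer → I₁ = ½ I₀, now polarized at 7°.
I₂ = I₁ cos²(37° − 7°) = 0.5 I₀ · cos²(30°) = 0.375 I₀.
After rotation:
Unpolarized light through the first polarizer → I₁ = ½ I₀, now polarized at 7°.
I₂ = I₁ cos²(13° − 7°) = 0.5 I₀ · cos²(6°) = 0.4945 I₀.
Ratio = 0.4945 / 0.375 = 1.319.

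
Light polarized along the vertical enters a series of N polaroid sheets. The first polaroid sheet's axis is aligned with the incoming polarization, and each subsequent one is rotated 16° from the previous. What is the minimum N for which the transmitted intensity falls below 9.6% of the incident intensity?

N = 31

First polarizer is aligned with the polarization: full transmission.
Each further stage multiplies by cos²(16°) = 0.924.
After N polarizers: T = 0.924^(N−1). Require T < 0.096 ⇒ N−1 > ln(0.096)/ln(0.924) = 29.66, so N−1 ≥ 30 and N = 31.
Check: N=31 gives T = 0.09343 < 0.096; N=30 gives T = 0.1011.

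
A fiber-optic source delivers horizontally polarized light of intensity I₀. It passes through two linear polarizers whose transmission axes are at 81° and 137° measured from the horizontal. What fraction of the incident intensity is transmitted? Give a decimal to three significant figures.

≈ 0.00765 I₀

I₁ = I₀ cos²(81° − 0°) = I₀ cos²(81°) = 0.02447 I₀.
I₂ = I₁ cos²(137° − 81°) = 0.02447 I₀ · cos²(56°) = 0.007652 I₀.
Transmitted fraction = 0.007652.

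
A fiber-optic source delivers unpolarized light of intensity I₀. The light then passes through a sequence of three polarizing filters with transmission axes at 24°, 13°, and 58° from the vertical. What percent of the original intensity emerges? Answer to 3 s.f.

≈ 24.1%

Unpolarized light through the first polarizer → I₁ = ½ I₀, now polarized at 24°.
I₂ = I₁ cos²(13° − 24°) = 0.5 I₀ · cos²(11°) = 0.4818 I₀.
I₃ = I₂ cos²(58° − 13°) = 0.4818 I₀ · cos²(45°) = 0.2409 I₀.
That is 24.09% of the incident intensity.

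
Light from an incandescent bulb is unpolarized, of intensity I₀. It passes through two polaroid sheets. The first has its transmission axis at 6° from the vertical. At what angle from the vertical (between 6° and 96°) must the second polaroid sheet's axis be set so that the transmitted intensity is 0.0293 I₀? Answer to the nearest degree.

Unpolarized light through the first polarizer → I₁ = ½ I₀, now polarized at 6°.
Need I₂/I₀ = 0.0293, so cos²(θ − 6°) = 0.0293 / 0.5 = 0.0586.
θ − 6° = arccos(√0.0586) = 76.0°, giving θ ≈ 6 + 76.0 = 82.0°.

θ ≈ 82°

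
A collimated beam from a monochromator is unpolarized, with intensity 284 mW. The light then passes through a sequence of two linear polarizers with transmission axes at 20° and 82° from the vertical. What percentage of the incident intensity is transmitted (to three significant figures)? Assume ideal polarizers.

Unpolarized light through the first polarizer → I₁ = 284 mW/2 = 142 mW, polarized at 20°.
I₂ = I₁ · cos²(62°) = 142 · 0.2204 = 31.3 mW.
That is 11.02% of the incident intensity.

≈ 11.0%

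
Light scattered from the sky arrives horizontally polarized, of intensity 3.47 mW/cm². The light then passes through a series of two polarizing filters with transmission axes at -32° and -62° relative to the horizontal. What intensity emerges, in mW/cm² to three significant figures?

I ≈ 1.87 mW/cm²

I₁ = 3.47 mW/cm² · cos²(32°) = 2.496 mW/cm².
I₂ = I₁ · cos²(30°) = 2.496 · 0.75 = 1.872 mW/cm².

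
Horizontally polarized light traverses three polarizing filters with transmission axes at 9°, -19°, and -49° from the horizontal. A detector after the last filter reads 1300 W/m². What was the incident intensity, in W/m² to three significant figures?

I₀ ≈ 2280 W/m²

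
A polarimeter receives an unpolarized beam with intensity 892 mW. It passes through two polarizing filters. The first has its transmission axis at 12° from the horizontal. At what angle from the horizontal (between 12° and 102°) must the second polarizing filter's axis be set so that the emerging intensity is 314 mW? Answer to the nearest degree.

Unpolarized light through the first polarizer → I₁ = ½ I₀, now polarized at 12°.
Target fraction: 314 / 892 mW = 0.352 of I₀.
Need I₂/I₀ = 0.352, so cos²(θ − 12°) = 0.352 / 0.5 = 0.704.
θ − 12° = arccos(√0.704) = 33.0°, giving θ ≈ 12 + 33.0 = 45.0°.

θ ≈ 45°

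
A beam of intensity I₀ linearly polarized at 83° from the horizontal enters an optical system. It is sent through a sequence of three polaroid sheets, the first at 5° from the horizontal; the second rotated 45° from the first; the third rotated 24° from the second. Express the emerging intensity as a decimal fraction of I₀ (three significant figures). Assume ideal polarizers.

≈ 0.0180 I₀

I₁ = I₀ cos²(5° − 83°) = I₀ cos²(78°) = 0.04323 I₀.
I₂ = I₁ cos²(45°) = 0.04323 · 0.5 I₀ = 0.02161 I₀.
I₃ = I₂ cos²(24°) = 0.02161 · 0.8346 I₀ = 0.01804 I₀.
Transmitted fraction = 0.01804.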